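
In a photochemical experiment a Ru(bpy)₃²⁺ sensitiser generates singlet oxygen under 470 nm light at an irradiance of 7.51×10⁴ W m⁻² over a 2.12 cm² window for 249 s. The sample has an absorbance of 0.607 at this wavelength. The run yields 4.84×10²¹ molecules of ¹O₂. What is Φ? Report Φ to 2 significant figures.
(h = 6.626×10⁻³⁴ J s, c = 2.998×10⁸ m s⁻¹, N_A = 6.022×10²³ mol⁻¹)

Product: 4.84×10²¹ / 6.022×10²³ = 0.008037 mol.
Photon energy at 470 nm: hc/λ = (6.626×10⁻³⁴)(2.998×10⁸)/(470×10⁻⁹) = 4.227×10⁻¹⁹ J.
Energy delivered: (7.51×10⁴ W m⁻²)(2.12×10⁻⁴ m²)(249 s) = 3964 J.
Photons incident: 3964 / 4.227×10⁻¹⁹ = 9.378×10²¹, i.e. 9.378×10²¹/6.022×10²³ = 0.01557 mol.
Fraction absorbed: 1 − 10^(−0.607) = 0.7528.
Photons absorbed: 0.7528 × 0.01557 = 0.01172 mol.
Φ = 0.008037 mol / 0.01172 mol photons = 0.69.

Φ = 0.69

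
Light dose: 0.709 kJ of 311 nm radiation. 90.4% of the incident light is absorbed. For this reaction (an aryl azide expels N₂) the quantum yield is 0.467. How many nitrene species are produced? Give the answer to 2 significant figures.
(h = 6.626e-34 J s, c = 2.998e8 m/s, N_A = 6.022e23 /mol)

Photon energy at 311 nm: hc/λ = (6.626e-34)(2.998e8)/(311e-9) = 6.387e-19 J.
Incident energy: 0.709 kJ = 709 J.
Photons incident: 709 / 6.387e-19 = 1.110e21, i.e. 1.110e21/6.022e23 = 0.001843 mol.
Photons absorbed: 0.904 × 0.001843 = 0.001666 mol.
Product: Φ × n_abs = 0.467 × 0.001666 = 7.780e-4 mol.
As a count: 7.780e-4 × 6.022e23 = 4.7e20.

4.7e20 species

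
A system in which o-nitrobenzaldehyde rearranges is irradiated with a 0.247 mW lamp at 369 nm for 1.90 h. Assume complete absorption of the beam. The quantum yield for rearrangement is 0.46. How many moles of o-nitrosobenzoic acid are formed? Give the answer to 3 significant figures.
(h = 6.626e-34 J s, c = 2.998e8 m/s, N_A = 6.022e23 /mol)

2.40e-6 mol

Photon energy at 369 nm: hc/λ = (6.626e-34)(2.998e8)/(369e-9) = 5.383e-19 J.
Energy delivered: (0.247 mW)(6840 s) = 1.689 J.
Photons incident: 1.689 / 5.383e-19 = 3.138e18, i.e. 3.138e18/6.022e23 = 5.211e-6 mol.
Product: Φ × n_abs = 0.46 × 5.211e-6 = 2.397e-6 mol.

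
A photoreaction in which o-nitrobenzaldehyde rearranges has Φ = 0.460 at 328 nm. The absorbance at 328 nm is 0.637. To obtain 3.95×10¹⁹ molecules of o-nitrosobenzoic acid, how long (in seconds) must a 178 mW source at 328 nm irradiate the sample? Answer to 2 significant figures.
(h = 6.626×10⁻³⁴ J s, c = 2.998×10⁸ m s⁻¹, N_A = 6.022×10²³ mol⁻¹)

t ≈ 380 s

Product: 3.95×10¹⁹ / 6.022×10²³ = 6.559×10⁻⁵ mol.
Photons that must be absorbed: 6.559×10⁻⁵ / 0.460 = 1.426×10⁻⁴ mol.
Fraction absorbed: 1 − 10^(−0.637) = 0.7693.
Incident photons needed: 1.426×10⁻⁴ / 0.7693 = 1.854×10⁻⁴ mol.
Photon energy: hc/λ = 6.056×10⁻¹⁹ J; per mole, 3.647×10⁵ J mol⁻¹.
Energy required: 1.854×10⁻⁴ × 3.647×10⁵ = 67.62 J.
Time: 67.62 J / 0.178 W = 380 s.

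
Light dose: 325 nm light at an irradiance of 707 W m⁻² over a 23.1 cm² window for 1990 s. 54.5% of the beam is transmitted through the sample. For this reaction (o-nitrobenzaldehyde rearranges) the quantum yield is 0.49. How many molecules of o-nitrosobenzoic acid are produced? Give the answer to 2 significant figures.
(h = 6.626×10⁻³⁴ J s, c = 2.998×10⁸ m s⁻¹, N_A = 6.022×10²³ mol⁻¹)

Photon energy at 325 nm: hc/λ = (6.626×10⁻³⁴)(2.998×10⁸)/(325×10⁻⁹) = 6.112×10⁻¹⁹ J.
Energy delivered: (707 W m⁻²)(23.1×10⁻⁴ m²)(1990 s) = 3250 J.
Photons incident: 3250 / 6.112×10⁻¹⁹ = 5.317×10²¹, i.e. 5.317×10²¹/6.022×10²³ = 0.008829 mol.
Fraction absorbed: 1 − 54.5/100 = 0.4550.
Photons absorbed: 0.4550 × 0.008829 = 0.004017 mol.
Product: Φ × n_abs = 0.49 × 0.004017 = 0.001968 mol.
As a count: 0.001968 × 6.022×10²³ = 1.2×10²¹.

1.2×10²¹ molecules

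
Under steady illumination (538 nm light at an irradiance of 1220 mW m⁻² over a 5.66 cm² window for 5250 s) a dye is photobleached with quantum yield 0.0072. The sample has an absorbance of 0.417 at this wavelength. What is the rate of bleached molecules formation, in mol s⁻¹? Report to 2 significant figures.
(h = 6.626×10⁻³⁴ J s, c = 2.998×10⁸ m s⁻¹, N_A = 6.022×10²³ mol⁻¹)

1.4×10⁻¹¹ mol s⁻¹

Photon energy at 538 nm: hc/λ = (6.626×10⁻³⁴)(2.998×10⁸)/(538×10⁻⁹) = 3.692×10⁻¹⁹ J.
Energy delivered: (1220 mW m⁻²)(5.66×10⁻⁴ m²)(5250 s) = 3.625 J.
Photons incident: 3.625 / 3.692×10⁻¹⁹ = 9.819×10¹⁸, i.e. 9.819×10¹⁸/6.022×10²³ = 1.631×10⁻⁵ mol.
Fraction absorbed: 1 − 10^(−0.417) = 0.6172.
Photons absorbed: 0.6172 × 1.631×10⁻⁵ = 1.007×10⁻⁵ mol.
Product formed: 0.0072 × 1.007×10⁻⁵ = 7.250×10⁻⁸ mol.
Rate: 7.250×10⁻⁸ / 5250 s = 1.4×10⁻¹¹ mol s⁻¹.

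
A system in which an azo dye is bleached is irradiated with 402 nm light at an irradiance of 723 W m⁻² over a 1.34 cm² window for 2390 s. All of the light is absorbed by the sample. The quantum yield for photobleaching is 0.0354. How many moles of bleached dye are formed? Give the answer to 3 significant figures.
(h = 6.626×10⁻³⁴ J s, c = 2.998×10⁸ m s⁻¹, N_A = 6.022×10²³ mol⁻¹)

Photon energy at 402 nm: hc/λ = (6.626×10⁻³⁴)(2.998×10⁸)/(402×10⁻⁹) = 4.941×10⁻¹⁹ J.
Energy delivered: (723 W m⁻²)(1.34×10⁻⁴ m²)(2390 s) = 231.5 J.
Photons incident: 231.5 / 4.941×10⁻¹⁹ = 4.685×10²⁰, i.e. 4.685×10²⁰/6.022×10²³ = 7.780×10⁻⁴ mol.
Product: Φ × n_abs = 0.0354 × 7.780×10⁻⁴ = 2.754×10⁻⁵ mol.

2.75×10⁻⁵ mol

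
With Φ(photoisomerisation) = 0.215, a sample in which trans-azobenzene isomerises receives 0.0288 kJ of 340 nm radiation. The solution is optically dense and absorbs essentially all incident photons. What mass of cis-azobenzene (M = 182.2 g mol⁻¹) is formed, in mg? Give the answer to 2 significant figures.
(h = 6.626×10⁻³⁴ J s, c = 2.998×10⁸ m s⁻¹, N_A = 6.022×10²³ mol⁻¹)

Photon energy at 340 nm: hc/λ = (6.626×10⁻³⁴)(2.998×10⁸)/(340×10⁻⁹) = 5.843×10⁻¹⁹ J.
Incident energy: 0.0288 kJ = 28.8 J.
Photons incident: 28.8 / 5.843×10⁻¹⁹ = 4.929×10¹⁹, i.e. 4.929×10¹⁹/6.022×10²³ = 8.185×10⁻⁵ mol.
Product: Φ × n_abs = 0.215 × 8.185×10⁻⁵ = 1.760×10⁻⁵ mol.
Mass: 1.760×10⁻⁵ × 182.2 = 0.003207 g = 3.2 mg.

3.2 mg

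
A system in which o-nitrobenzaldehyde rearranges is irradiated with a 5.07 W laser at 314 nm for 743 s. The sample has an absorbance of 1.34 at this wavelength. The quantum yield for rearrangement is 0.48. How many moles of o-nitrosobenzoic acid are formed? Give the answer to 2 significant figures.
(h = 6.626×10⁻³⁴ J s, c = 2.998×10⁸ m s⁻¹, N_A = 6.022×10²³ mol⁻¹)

0.0045 mol

Photon energy at 314 nm: hc/λ = (6.626×10⁻³⁴)(2.998×10⁸)/(314×10⁻⁹) = 6.326×10⁻¹⁹ J.
Energy delivered: (5.07 W)(743 s) = 3767 J.
Photons incident: 3767 / 6.326×10⁻¹⁹ = 5.955×10²¹, i.e. 5.955×10²¹/6.022×10²³ = 0.009889 mol.
Fraction absorbed: 1 − 10^(−1.34) = 0.9543.
Photons absorbed: 0.9543 × 0.009889 = 0.009437 mol.
Product: Φ × n_abs = 0.48 × 0.009437 = 0.004530 mol.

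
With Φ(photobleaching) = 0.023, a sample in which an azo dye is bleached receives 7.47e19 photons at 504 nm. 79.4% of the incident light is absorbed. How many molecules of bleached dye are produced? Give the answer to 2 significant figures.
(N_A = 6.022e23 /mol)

Moles of photons: 7.47e19 / 6.022e23 = 1.240e-4 mol.
Photons absorbed: 0.794 × 1.240e-4 = 9.846e-5 mol.
Product: Φ × n_abs = 0.023 × 9.846e-5 = 2.265e-6 mol.
As a count: 2.265e-6 × 6.022e23 = 1.4e18.

1.4e18 molecules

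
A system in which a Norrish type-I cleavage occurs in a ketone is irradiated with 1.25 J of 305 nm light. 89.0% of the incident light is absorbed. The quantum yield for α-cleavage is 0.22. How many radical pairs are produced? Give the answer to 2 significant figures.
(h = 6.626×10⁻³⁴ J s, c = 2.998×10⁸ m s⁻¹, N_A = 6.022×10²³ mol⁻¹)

3.8×10¹⁷ radical pairs

Photon energy at 305 nm: hc/λ = (6.626×10⁻³⁴)(2.998×10⁸)/(305×10⁻⁹) = 6.513×10⁻¹⁹ J.
Photons incident: 1.25 / 6.513×10⁻¹⁹ = 1.919×10¹⁸, i.e. 1.919×10¹⁸/6.022×10²³ = 3.187×10⁻⁶ mol.
Photons absorbed: 0.890 × 3.187×10⁻⁶ = 2.836×10⁻⁶ mol.
Product: Φ × n_abs = 0.22 × 2.836×10⁻⁶ = 6.239×10⁻⁷ mol.
As a count: 6.239×10⁻⁷ × 6.022×10²³ = 3.8×10¹⁷.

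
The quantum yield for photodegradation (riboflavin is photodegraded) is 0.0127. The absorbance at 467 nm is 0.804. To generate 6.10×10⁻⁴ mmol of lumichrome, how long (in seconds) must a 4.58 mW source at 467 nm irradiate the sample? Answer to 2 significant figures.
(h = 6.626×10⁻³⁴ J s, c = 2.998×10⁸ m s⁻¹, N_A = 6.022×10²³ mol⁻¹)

t ≈ 3200 s

Product: 6.10×10⁻⁴ mmol = 6.10×10⁻⁷ mol.
Photons that must be absorbed: 6.10×10⁻⁷ / 0.0127 = 4.803×10⁻⁵ mol.
Fraction absorbed: 1 − 10^(−0.804) = 0.8430.
Incident photons needed: 4.803×10⁻⁵ / 0.8430 = 5.698×10⁻⁵ mol.
Photon energy: hc/λ = 4.254×10⁻¹⁹ J; per mole, 2.562×10⁵ J mol⁻¹.
Energy required: 5.698×10⁻⁵ × 2.562×10⁵ = 14.60 J.
Time: 14.60 J / 0.00458 W = 3200 s.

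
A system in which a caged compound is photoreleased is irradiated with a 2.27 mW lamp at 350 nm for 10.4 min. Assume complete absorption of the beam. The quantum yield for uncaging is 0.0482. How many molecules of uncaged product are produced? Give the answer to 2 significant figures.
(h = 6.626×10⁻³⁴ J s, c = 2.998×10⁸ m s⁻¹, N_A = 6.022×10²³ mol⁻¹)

Photon energy at 350 nm: hc/λ = (6.626×10⁻³⁴)(2.998×10⁸)/(350×10⁻⁹) = 5.676×10⁻¹⁹ J.
Energy delivered: (2.27 mW)(624 s) = 1.416 J.
Photons incident: 1.416 / 5.676×10⁻¹⁹ = 2.495×10¹⁸, i.e. 2.495×10¹⁸/6.022×10²³ = 4.143×10⁻⁶ mol.
Product: Φ × n_abs = 0.0482 × 4.143×10⁻⁶ = 1.997×10⁻⁷ mol.
As a count: 1.997×10⁻⁷ × 6.022×10²³ = 1.2×10¹⁷.

1.2×10¹⁷ molecules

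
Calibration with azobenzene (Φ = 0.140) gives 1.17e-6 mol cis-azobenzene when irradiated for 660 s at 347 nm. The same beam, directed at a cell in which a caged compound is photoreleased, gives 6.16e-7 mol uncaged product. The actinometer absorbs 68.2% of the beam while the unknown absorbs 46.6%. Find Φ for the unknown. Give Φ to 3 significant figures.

Φ = 0.108

Photons absorbed by the actinometer: 1.17e-6 / 0.140 = 8.357e-6 mol.
Incident flux: 8.357e-6 / 0.682 = 1.225e-5 einstein.
Absorbed by unknown: 0.466 × 1.225e-5 = 5.709e-6 mol.
Φ(unknown) = 6.16e-7 / 5.709e-6 = 0.108.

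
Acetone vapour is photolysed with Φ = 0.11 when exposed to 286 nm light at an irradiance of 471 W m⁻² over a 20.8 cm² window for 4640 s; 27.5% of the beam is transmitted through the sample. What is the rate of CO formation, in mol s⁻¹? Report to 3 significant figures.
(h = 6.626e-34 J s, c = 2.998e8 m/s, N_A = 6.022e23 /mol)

1.87e-7 mol s⁻¹

Photon energy at 286 nm: hc/λ = (6.626e-34)(2.998e8)/(286e-9) = 6.946e-19 J.
Energy delivered: (471 W m⁻²)(20.8e-4 m²)(4640 s) = 4546 J.
Photons incident: 4546 / 6.946e-19 = 6.545e21, i.e. 6.545e21/6.022e23 = 0.01087 mol.
Fraction absorbed: 1 − 27.5/100 = 0.7250.
Photons absorbed: 0.7250 × 0.01087 = 0.007881 mol.
Product formed: 0.11 × 0.007881 = 8.669e-4 mol.
Rate: 8.669e-4 / 4640 s = 1.87e-7 mol s⁻¹.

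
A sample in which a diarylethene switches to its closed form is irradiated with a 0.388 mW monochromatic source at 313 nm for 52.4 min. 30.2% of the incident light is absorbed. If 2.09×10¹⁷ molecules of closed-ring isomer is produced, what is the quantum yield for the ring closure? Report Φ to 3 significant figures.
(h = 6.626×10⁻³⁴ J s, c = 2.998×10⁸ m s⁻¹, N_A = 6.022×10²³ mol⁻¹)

Product: 2.09×10¹⁷ / 6.022×10²³ = 3.471×10⁻⁷ mol.
Photon energy at 313 nm: hc/λ = (6.626×10⁻³⁴)(2.998×10⁸)/(313×10⁻⁹) = 6.347×10⁻¹⁹ J.
Energy delivered: (0.388 mW)(3144 s) = 1.220 J.
Photons incident: 1.220 / 6.347×10⁻¹⁹ = 1.922×10¹⁸, i.e. 1.922×10¹⁸/6.022×10²³ = 3.192×10⁻⁶ mol.
Photons absorbed: 0.302 × 3.192×10⁻⁶ = 9.640×10⁻⁷ mol.
Φ = 3.471×10⁻⁷ mol / 9.640×10⁻⁷ mol photons = 0.360.

Φ = 0.360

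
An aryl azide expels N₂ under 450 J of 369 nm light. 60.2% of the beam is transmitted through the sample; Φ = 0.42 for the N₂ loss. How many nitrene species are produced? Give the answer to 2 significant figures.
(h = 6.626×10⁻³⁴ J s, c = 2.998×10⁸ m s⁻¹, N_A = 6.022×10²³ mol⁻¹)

1.4×10²⁰ species

Photon energy at 369 nm: hc/λ = (6.626×10⁻³⁴)(2.998×10⁸)/(369×10⁻⁹) = 5.383×10⁻¹⁹ J.
Photons incident: 450 / 5.383×10⁻¹⁹ = 8.360×10²⁰, i.e. 8.360×10²⁰/6.022×10²³ = 0.001388 mol.
Fraction absorbed: 1 − 60.2/100 = 0.3980.
Photons absorbed: 0.3980 × 0.001388 = 5.524×10⁻⁴ mol.
Product: Φ × n_abs = 0.42 × 5.524×10⁻⁴ = 2.320×10⁻⁴ mol.
As a count: 2.320×10⁻⁴ × 6.022×10²³ = 1.4×10²⁰.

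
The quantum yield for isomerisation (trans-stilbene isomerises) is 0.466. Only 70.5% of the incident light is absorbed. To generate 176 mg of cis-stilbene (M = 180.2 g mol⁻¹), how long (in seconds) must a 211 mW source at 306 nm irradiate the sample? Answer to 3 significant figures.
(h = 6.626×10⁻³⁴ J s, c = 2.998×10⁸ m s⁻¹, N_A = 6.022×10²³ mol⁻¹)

t ≈ 5510 s

Product: 176 mg / 180.2 g mol⁻¹ = 9.767×10⁻⁴ mol.
Photons that must be absorbed: 9.767×10⁻⁴ / 0.466 = 0.002096 mol.
Incident photons needed: 0.002096 / 0.705 = 0.002973 mol.
Photon energy: hc/λ = 6.492×10⁻¹⁹ J; per mole, 3.909×10⁵ J mol⁻¹.
Energy required: 0.002973 × 3.909×10⁵ = 1162 J.
Time: 1162 J / 0.211 W = 5510 s.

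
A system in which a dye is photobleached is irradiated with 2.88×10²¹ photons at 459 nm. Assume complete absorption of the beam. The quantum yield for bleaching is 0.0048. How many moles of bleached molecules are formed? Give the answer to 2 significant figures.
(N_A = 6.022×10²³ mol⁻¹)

2.3×10⁻⁵ mol

Moles of photons: 2.88×10²¹ / 6.022×10²³ = 0.004782 mol.
Product: Φ × n_abs = 0.0048 × 0.004782 = 2.295×10⁻⁵ mol.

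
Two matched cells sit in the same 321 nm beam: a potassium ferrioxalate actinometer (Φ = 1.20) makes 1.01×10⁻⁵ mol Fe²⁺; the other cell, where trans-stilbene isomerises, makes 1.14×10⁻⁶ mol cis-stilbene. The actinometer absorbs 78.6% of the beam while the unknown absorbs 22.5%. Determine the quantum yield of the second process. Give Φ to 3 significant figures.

Φ = 0.473

Photons absorbed by the actinometer: 1.01×10⁻⁵ / 1.20 = 8.417×10⁻⁶ mol.
Incident flux: 8.417×10⁻⁶ / 0.786 = 1.071×10⁻⁵ einstein.
Absorbed by unknown: 0.225 × 1.071×10⁻⁵ = 2.410×10⁻⁶ mol.
Φ(unknown) = 1.14×10⁻⁶ / 2.410×10⁻⁶ = 0.473.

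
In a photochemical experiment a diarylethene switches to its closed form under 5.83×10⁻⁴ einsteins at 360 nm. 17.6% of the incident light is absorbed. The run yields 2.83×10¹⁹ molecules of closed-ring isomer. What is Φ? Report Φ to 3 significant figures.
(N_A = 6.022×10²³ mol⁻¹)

Product: 2.83×10¹⁹ / 6.022×10²³ = 4.699×10⁻⁵ mol.
Photons absorbed: 0.176 × 5.83×10⁻⁴ = 1.026×10⁻⁴ mol.
Φ = 4.699×10⁻⁵ mol / 1.026×10⁻⁴ mol photons = 0.458.

Φ = 0.458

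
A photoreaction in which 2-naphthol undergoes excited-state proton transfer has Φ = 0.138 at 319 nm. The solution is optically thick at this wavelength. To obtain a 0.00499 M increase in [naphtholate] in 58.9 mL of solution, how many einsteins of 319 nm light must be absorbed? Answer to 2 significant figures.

0.0021 einstein

Product: (0.00499 M)(0.0589 L) = 2.939e-4 mol.
Photons that must be absorbed: 2.939e-4 / 0.138 = 0.002130 mol.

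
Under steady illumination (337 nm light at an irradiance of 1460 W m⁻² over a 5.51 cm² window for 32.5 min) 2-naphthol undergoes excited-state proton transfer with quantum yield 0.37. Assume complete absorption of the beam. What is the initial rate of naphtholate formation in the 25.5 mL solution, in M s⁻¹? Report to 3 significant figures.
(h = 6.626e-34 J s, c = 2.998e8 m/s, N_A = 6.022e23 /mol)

Photon energy at 337 nm: hc/λ = (6.626e-34)(2.998e8)/(337e-9) = 5.895e-19 J.
Energy delivered: (1460 W m⁻²)(5.51e-4 m²)(1950 s) = 1569 J.
Photons incident: 1569 / 5.895e-19 = 2.662e21, i.e. 2.662e21/6.022e23 = 0.004420 mol.
Product formed: 0.37 × 0.004420 = 0.001635 mol.
Rate: 0.001635 mol / (1950 s × 0.0255 L) = 3.29e-5 M s⁻¹.

3.29e-5 M s⁻¹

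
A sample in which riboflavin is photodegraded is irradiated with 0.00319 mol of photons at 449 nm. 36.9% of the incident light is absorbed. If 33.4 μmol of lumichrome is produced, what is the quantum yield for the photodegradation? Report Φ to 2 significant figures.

Product: 33.4 μmol = 3.34e-5 mol.
Photons absorbed: 0.369 × 0.00319 = 0.001177 mol.
Φ = 3.34e-5 mol / 0.001177 mol photons = 0.028.

Φ = 0.028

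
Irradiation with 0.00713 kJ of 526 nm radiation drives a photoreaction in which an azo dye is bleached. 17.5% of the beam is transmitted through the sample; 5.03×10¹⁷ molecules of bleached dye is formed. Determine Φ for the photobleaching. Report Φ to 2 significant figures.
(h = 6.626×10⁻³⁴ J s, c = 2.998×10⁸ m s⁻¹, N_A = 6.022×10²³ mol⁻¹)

Φ = 0.032

Product: 5.03×10¹⁷ / 6.022×10²³ = 8.353×10⁻⁷ mol.
Photon energy at 526 nm: hc/λ = (6.626×10⁻³⁴)(2.998×10⁸)/(526×10⁻⁹) = 3.777×10⁻¹⁹ J.
Incident energy: 0.00713 kJ = 7.13 J.
Photons incident: 7.13 / 3.777×10⁻¹⁹ = 1.888×10¹⁹, i.e. 1.888×10¹⁹/6.022×10²³ = 3.135×10⁻⁵ mol.
Fraction absorbed: 1 − 17.5/100 = 0.8250.
Photons absorbed: 0.8250 × 3.135×10⁻⁵ = 2.586×10⁻⁵ mol.
Φ = 8.353×10⁻⁷ mol / 2.586×10⁻⁵ mol photons = 0.032.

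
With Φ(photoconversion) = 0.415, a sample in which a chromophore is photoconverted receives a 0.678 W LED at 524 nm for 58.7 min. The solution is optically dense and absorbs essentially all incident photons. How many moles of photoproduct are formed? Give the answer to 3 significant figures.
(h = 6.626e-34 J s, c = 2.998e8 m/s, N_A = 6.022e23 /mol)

0.00434 mol

Photon energy at 524 nm: hc/λ = (6.626e-34)(2.998e8)/(524e-9) = 3.791e-19 J.
Energy delivered: (0.678 W)(3522 s) = 2388 J.
Photons incident: 2388 / 3.791e-19 = 6.299e21, i.e. 6.299e21/6.022e23 = 0.01046 mol.
Product: Φ × n_abs = 0.415 × 0.01046 = 0.004341 mol.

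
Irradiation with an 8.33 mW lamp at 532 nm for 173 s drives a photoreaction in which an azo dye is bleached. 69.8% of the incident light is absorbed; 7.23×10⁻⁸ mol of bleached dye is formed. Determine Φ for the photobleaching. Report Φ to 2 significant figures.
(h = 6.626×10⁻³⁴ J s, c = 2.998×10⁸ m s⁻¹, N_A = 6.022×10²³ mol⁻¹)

Φ = 0.016

Photon energy at 532 nm: hc/λ = (6.626×10⁻³⁴)(2.998×10⁸)/(532×10⁻⁹) = 3.734×10⁻¹⁹ J.
Energy delivered: (8.33 mW)(173 s) = 1.441 J.
Photons incident: 1.441 / 3.734×10⁻¹⁹ = 3.859×10¹⁸, i.e. 3.859×10¹⁸/6.022×10²³ = 6.408×10⁻⁶ mol.
Photons absorbed: 0.698 × 6.408×10⁻⁶ = 4.473×10⁻⁶ mol.
Φ = 7.23×10⁻⁸ mol / 4.473×10⁻⁶ mol photons = 0.016.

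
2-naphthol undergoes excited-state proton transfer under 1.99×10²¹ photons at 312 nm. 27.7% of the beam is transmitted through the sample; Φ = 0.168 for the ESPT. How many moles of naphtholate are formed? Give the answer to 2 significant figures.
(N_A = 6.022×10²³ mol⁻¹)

Moles of photons: 1.99×10²¹ / 6.022×10²³ = 0.003305 mol.
Fraction absorbed: 1 − 27.7/100 = 0.7230.
Photons absorbed: 0.7230 × 0.003305 = 0.002390 mol.
Product: Φ × n_abs = 0.168 × 0.002390 = 4.015×10⁻⁴ mol.

4.0×10⁻⁴ mol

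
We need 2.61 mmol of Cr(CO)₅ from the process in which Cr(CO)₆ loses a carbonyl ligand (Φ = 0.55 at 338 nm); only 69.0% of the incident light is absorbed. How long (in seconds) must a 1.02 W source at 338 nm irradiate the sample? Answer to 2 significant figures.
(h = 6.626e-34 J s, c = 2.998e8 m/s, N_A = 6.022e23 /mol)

t ≈ 2400 s

Product: 2.61 mmol = 0.00261 mol.
Photons that must be absorbed: 0.00261 / 0.55 = 0.004745 mol.
Incident photons needed: 0.004745 / 0.690 = 0.006877 mol.
Photon energy: hc/λ = 5.877e-19 J; per mole, 3.539e5 J mol⁻¹.
Energy required: 0.006877 × 3.539e5 = 2434 J.
Time: 2434 J / 1.02 W = 2400 s.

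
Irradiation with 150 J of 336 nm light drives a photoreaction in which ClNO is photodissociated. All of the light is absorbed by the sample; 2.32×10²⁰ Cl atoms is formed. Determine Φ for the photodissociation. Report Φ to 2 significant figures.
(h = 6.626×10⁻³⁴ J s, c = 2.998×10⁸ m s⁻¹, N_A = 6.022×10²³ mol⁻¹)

Φ = 0.91

Product: 2.32×10²⁰ / 6.022×10²³ = 3.853×10⁻⁴ mol.
Photon energy at 336 nm: hc/λ = (6.626×10⁻³⁴)(2.998×10⁸)/(336×10⁻⁹) = 5.912×10⁻¹⁹ J.
Photons incident: 150 / 5.912×10⁻¹⁹ = 2.537×10²⁰, i.e. 2.537×10²⁰/6.022×10²³ = 4.213×10⁻⁴ mol.
Φ = 3.853×10⁻⁴ mol / 4.213×10⁻⁴ mol photons = 0.91.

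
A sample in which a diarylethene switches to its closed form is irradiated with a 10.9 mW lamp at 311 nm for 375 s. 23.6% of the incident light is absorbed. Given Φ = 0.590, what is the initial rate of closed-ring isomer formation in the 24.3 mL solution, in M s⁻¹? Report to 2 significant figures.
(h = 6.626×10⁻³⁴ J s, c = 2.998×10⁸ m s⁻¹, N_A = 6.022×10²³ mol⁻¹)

Photon energy at 311 nm: hc/λ = (6.626×10⁻³⁴)(2.998×10⁸)/(311×10⁻⁹) = 6.387×10⁻¹⁹ J.
Energy delivered: (10.9 mW)(375 s) = 4.088 J.
Photons incident: 4.088 / 6.387×10⁻¹⁹ = 6.401×10¹⁸, i.e. 6.401×10¹⁸/6.022×10²³ = 1.063×10⁻⁵ mol.
Photons absorbed: 0.236 × 1.063×10⁻⁵ = 2.509×10⁻⁶ mol.
Product formed: 0.590 × 2.509×10⁻⁶ = 1.480×10⁻⁶ mol.
Rate: 1.480×10⁻⁶ mol / (375 s × 0.0243 L) = 1.6×10⁻⁷ M s⁻¹.

1.6×10⁻⁷ M s⁻¹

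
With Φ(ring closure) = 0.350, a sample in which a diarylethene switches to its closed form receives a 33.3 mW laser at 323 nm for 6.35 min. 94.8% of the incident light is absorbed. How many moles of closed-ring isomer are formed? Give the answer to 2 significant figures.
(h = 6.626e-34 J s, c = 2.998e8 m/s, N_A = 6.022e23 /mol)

1.1e-5 mol

Photon energy at 323 nm: hc/λ = (6.626e-34)(2.998e8)/(323e-9) = 6.150e-19 J.
Energy delivered: (33.3 mW)(381 s) = 12.69 J.
Photons incident: 12.69 / 6.150e-19 = 2.063e19, i.e. 2.063e19/6.022e23 = 3.426e-5 mol.
Photons absorbed: 0.948 × 3.426e-5 = 3.248e-5 mol.
Product: Φ × n_abs = 0.350 × 3.248e-5 = 1.137e-5 mol.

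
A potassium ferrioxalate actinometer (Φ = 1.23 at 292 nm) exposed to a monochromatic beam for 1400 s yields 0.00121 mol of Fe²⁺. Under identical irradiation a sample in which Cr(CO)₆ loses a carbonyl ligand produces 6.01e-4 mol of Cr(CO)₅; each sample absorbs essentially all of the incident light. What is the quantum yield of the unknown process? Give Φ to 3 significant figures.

Photons absorbed by the actinometer: 0.00121 / 1.23 = 9.837e-4 mol.
Φ(unknown) = 6.01e-4 / 9.837e-4 = 0.611.

Φ = 0.611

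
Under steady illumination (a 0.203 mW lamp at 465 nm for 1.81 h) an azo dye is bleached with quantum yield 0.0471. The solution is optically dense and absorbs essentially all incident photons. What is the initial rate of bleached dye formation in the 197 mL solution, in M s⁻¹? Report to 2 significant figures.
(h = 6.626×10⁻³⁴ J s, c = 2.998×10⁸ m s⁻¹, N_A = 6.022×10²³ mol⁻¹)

1.9×10⁻¹⁰ M s⁻¹

Photon energy at 465 nm: hc/λ = (6.626×10⁻³⁴)(2.998×10⁸)/(465×10⁻⁹) = 4.272×10⁻¹⁹ J.
Energy delivered: (0.203 mW)(6516 s) = 1.323 J.
Photons incident: 1.323 / 4.272×10⁻¹⁹ = 3.097×10¹⁸, i.e. 3.097×10¹⁸/6.022×10²³ = 5.143×10⁻⁶ mol.
Product formed: 0.0471 × 5.143×10⁻⁶ = 2.422×10⁻⁷ mol.
Rate: 2.422×10⁻⁷ mol / (6516 s × 0.197 L) = 1.9×10⁻¹⁰ M s⁻¹.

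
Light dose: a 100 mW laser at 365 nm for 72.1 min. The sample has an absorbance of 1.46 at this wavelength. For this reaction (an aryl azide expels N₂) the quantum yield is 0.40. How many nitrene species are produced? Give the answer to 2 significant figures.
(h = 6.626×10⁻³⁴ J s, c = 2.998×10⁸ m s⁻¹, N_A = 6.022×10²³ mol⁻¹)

3.1×10²⁰ species

Photon energy at 365 nm: hc/λ = (6.626×10⁻³⁴)(2.998×10⁸)/(365×10⁻⁹) = 5.442×10⁻¹⁹ J.
Energy delivered: (100 mW)(4326 s) = 432.6 J.
Photons incident: 432.6 / 5.442×10⁻¹⁹ = 7.949×10²⁰, i.e. 7.949×10²⁰/6.022×10²³ = 0.001320 mol.
Fraction absorbed: 1 − 10^(−1.46) = 0.9653.
Photons absorbed: 0.9653 × 0.001320 = 0.001274 mol.
Product: Φ × n_abs = 0.40 × 0.001274 = 5.096×10⁻⁴ mol.
As a count: 5.096×10⁻⁴ × 6.022×10²³ = 3.1×10²⁰.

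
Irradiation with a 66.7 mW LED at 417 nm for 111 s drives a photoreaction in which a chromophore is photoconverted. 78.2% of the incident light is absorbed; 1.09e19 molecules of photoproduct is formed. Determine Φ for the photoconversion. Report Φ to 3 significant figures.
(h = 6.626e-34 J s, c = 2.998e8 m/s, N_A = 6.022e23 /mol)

Product: 1.09e19 / 6.022e23 = 1.810e-5 mol.
Photon energy at 417 nm: hc/λ = (6.626e-34)(2.998e8)/(417e-9) = 4.764e-19 J.
Energy delivered: (66.7 mW)(111 s) = 7.404 J.
Photons incident: 7.404 / 4.764e-19 = 1.554e19, i.e. 1.554e19/6.022e23 = 2.581e-5 mol.
Photons absorbed: 0.782 × 2.581e-5 = 2.018e-5 mol.
Φ = 1.810e-5 mol / 2.018e-5 mol photons = 0.897.

Φ = 0.897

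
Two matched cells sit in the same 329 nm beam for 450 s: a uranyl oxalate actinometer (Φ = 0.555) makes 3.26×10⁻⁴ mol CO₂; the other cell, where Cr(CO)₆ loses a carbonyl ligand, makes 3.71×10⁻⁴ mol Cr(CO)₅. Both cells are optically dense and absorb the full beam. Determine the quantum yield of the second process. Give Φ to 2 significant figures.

Photons absorbed by the actinometer: 3.26×10⁻⁴ / 0.555 = 5.874×10⁻⁴ mol.
Φ(unknown) = 3.71×10⁻⁴ / 5.874×10⁻⁴ = 0.63.

Φ = 0.63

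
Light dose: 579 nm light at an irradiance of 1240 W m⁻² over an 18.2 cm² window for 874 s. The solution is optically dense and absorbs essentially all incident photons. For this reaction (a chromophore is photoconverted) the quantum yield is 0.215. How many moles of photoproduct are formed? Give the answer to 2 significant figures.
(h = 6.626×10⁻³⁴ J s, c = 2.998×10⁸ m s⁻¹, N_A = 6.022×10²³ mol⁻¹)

Photon energy at 579 nm: hc/λ = (6.626×10⁻³⁴)(2.998×10⁸)/(579×10⁻⁹) = 3.431×10⁻¹⁹ J.
Energy delivered: (1240 W m⁻²)(18.2×10⁻⁴ m²)(874 s) = 1972 J.
Photons incident: 1972 / 3.431×10⁻¹⁹ = 5.748×10²¹, i.e. 5.748×10²¹/6.022×10²³ = 0.009545 mol.
Product: Φ × n_abs = 0.215 × 0.009545 = 0.002052 mol.

0.0021 mol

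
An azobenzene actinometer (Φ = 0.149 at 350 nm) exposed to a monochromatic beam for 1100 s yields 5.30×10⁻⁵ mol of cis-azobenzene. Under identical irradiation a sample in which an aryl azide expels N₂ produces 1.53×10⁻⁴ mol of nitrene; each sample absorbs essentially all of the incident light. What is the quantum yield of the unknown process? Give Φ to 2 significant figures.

Photons absorbed by the actinometer: 5.30×10⁻⁵ / 0.149 = 3.557×10⁻⁴ mol.
Φ(unknown) = 1.53×10⁻⁴ / 3.557×10⁻⁴ = 0.43.

Φ = 0.43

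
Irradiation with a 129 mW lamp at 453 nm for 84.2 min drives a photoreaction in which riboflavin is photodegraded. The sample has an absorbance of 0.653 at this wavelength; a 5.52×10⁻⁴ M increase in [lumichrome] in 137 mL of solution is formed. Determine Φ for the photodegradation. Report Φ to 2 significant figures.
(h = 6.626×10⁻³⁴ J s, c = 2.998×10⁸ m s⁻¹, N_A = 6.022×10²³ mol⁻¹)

Product: (5.52×10⁻⁴ M)(0.137 L) = 7.562×10⁻⁵ mol.
Photon energy at 453 nm: hc/λ = (6.626×10⁻³⁴)(2.998×10⁸)/(453×10⁻⁹) = 4.385×10⁻¹⁹ J.
Energy delivered: (129 mW)(5052 s) = 651.7 J.
Photons incident: 651.7 / 4.385×10⁻¹⁹ = 1.486×10²¹, i.e. 1.486×10²¹/6.022×10²³ = 0.002468 mol.
Fraction absorbed: 1 − 10^(−0.653) = 0.7777.
Photons absorbed: 0.7777 × 0.002468 = 0.001919 mol.
Φ = 7.562×10⁻⁵ mol / 0.001919 mol photons = 0.039.

Φ = 0.039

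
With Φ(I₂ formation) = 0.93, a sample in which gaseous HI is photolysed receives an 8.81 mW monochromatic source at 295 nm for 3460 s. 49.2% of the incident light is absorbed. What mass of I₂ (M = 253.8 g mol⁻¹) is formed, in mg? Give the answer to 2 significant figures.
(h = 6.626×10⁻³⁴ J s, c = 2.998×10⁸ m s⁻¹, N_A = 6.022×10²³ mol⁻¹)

Photon energy at 295 nm: hc/λ = (6.626×10⁻³⁴)(2.998×10⁸)/(295×10⁻⁹) = 6.734×10⁻¹⁹ J.
Energy delivered: (8.81 mW)(3460 s) = 30.48 J.
Photons incident: 30.48 / 6.734×10⁻¹⁹ = 4.526×10¹⁹, i.e. 4.526×10¹⁹/6.022×10²³ = 7.516×10⁻⁵ mol.
Photons absorbed: 0.492 × 7.516×10⁻⁵ = 3.698×10⁻⁵ mol.
Product: Φ × n_abs = 0.93 × 3.698×10⁻⁵ = 3.439×10⁻⁵ mol.
Mass: 3.439×10⁻⁵ × 253.8 = 0.008728 g = 8.7 mg.

8.7 mg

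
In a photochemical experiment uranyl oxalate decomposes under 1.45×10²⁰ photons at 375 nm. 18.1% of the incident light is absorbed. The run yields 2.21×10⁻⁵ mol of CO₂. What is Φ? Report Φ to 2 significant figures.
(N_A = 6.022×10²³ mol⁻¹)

Moles of photons: 1.45×10²⁰ / 6.022×10²³ = 2.408×10⁻⁴ mol.
Photons absorbed: 0.181 × 2.408×10⁻⁴ = 4.358×10⁻⁵ mol.
Φ = 2.21×10⁻⁵ mol / 4.358×10⁻⁵ mol photons = 0.51.

Φ = 0.51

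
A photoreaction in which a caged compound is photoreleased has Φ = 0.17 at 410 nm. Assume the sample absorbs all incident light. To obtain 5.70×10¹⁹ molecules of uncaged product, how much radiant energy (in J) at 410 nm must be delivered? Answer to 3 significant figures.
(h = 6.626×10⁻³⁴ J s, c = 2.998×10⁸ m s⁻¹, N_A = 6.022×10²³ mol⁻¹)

Product: 5.70×10¹⁹ / 6.022×10²³ = 9.465×10⁻⁵ mol.
Photons that must be absorbed: 9.465×10⁻⁵ / 0.17 = 5.568×10⁻⁴ mol.
Photon energy: hc/λ = 4.845×10⁻¹⁹ J; per mole, 2.918×10⁵ J mol⁻¹.
Energy required: 5.568×10⁻⁴ × 2.918×10⁵ = 162 J.

162 J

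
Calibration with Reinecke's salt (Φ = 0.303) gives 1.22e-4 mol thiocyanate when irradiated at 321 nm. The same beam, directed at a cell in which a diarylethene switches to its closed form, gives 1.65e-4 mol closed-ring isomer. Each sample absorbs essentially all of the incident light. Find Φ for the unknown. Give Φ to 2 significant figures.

Φ = 0.41

Photons absorbed by the actinometer: 1.22e-4 / 0.303 = 4.026e-4 mol.
Φ(unknown) = 1.65e-4 / 4.026e-4 = 0.41.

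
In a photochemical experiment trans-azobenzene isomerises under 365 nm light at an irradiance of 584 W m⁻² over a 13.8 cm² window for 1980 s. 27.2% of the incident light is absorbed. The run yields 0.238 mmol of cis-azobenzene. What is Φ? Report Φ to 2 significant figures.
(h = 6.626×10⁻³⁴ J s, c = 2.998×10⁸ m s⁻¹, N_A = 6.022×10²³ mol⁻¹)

Product: 0.238 mmol = 2.38×10⁻⁴ mol.
Photon energy at 365 nm: hc/λ = (6.626×10⁻³⁴)(2.998×10⁸)/(365×10⁻⁹) = 5.442×10⁻¹⁹ J.
Energy delivered: (584 W m⁻²)(13.8×10⁻⁴ m²)(1980 s) = 1596 J.
Photons incident: 1596 / 5.442×10⁻¹⁹ = 2.933×10²¹, i.e. 2.933×10²¹/6.022×10²³ = 0.004870 mol.
Photons absorbed: 0.272 × 0.004870 = 0.001325 mol.
Φ = 2.38×10⁻⁴ mol / 0.001325 mol photons = 0.18.

Φ = 0.18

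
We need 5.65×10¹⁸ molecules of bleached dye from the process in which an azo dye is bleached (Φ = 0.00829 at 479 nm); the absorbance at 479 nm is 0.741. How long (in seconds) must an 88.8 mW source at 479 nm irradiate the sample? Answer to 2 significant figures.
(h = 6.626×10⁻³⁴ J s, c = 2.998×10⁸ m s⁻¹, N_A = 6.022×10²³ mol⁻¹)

t ≈ 3900 s

Product: 5.65×10¹⁸ / 6.022×10²³ = 9.382×10⁻⁶ mol.
Photons that must be absorbed: 9.382×10⁻⁶ / 0.00829 = 0.001132 mol.
Fraction absorbed: 1 − 10^(−0.741) = 0.8184.
Incident photons needed: 0.001132 / 0.8184 = 0.001383 mol.
Photon energy: hc/λ = 4.147×10⁻¹⁹ J; per mole, 2.497×10⁵ J mol⁻¹.
Energy required: 0.001383 × 2.497×10⁵ = 345.3 J.
Time: 345.3 J / 0.0888 W = 3900 s.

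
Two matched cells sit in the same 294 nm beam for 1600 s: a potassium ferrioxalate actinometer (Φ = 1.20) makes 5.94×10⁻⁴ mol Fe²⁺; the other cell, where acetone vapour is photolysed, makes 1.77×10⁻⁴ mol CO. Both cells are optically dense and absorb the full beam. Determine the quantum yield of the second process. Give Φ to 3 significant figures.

Photons absorbed by the actinometer: 5.94×10⁻⁴ / 1.20 = 4.950×10⁻⁴ mol.
Φ(unknown) = 1.77×10⁻⁴ / 4.950×10⁻⁴ = 0.358.

Φ = 0.358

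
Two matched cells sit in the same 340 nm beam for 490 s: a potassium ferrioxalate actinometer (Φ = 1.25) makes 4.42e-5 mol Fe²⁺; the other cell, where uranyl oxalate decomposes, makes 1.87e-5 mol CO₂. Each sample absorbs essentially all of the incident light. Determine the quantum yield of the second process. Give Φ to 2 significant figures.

Photons absorbed by the actinometer: 4.42e-5 / 1.25 = 3.536e-5 mol.
Φ(unknown) = 1.87e-5 / 3.536e-5 = 0.53.

Φ = 0.53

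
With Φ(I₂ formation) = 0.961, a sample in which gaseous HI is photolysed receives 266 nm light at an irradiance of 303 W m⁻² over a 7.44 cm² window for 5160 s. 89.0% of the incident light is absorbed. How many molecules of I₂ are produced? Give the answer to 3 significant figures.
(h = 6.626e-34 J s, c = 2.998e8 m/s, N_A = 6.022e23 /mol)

Photon energy at 266 nm: hc/λ = (6.626e-34)(2.998e8)/(266e-9) = 7.468e-19 J.
Energy delivered: (303 W m⁻²)(7.44e-4 m²)(5160 s) = 1163 J.
Photons incident: 1163 / 7.468e-19 = 1.557e21, i.e. 1.557e21/6.022e23 = 0.002586 mol.
Photons absorbed: 0.890 × 0.002586 = 0.002302 mol.
Product: Φ × n_abs = 0.961 × 0.002302 = 0.002212 mol.
As a count: 0.002212 × 6.022e23 = 1.33e21.

1.33e21 molecules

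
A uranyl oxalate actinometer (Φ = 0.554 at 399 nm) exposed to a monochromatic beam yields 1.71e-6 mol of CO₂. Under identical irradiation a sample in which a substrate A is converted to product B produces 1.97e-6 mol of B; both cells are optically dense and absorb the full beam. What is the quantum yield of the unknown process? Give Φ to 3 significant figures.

Photons absorbed by the actinometer: 1.71e-6 / 0.554 = 3.087e-6 mol.
Φ(unknown) = 1.97e-6 / 3.087e-6 = 0.638.

Φ = 0.638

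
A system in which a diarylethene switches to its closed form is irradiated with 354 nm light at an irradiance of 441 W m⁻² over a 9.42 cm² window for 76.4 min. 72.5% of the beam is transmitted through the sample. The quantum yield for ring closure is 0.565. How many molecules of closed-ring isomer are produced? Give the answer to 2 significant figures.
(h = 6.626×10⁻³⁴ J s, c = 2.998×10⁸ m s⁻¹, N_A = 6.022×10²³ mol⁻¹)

5.3×10²⁰ molecules

Photon energy at 354 nm: hc/λ = (6.626×10⁻³⁴)(2.998×10⁸)/(354×10⁻⁹) = 5.612×10⁻¹⁹ J.
Energy delivered: (441 W m⁻²)(9.42×10⁻⁴ m²)(4584 s) = 1904 J.
Photons incident: 1904 / 5.612×10⁻¹⁹ = 3.393×10²¹, i.e. 3.393×10²¹/6.022×10²³ = 0.005634 mol.
Fraction absorbed: 1 − 72.5/100 = 0.2750.
Photons absorbed: 0.2750 × 0.005634 = 0.001549 mol.
Product: Φ × n_abs = 0.565 × 0.001549 = 8.752×10⁻⁴ mol.
As a count: 8.752×10⁻⁴ × 6.022×10²³ = 5.3×10²⁰.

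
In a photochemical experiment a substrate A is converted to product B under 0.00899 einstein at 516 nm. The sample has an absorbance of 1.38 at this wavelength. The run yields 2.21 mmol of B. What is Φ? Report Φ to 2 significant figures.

Φ = 0.26

Product: 2.21 mmol = 0.00221 mol.
Fraction absorbed: 1 − 10^(−1.38) = 0.9583.
Photons absorbed: 0.9583 × 0.00899 = 0.008615 mol.
Φ = 0.00221 mol / 0.008615 mol photons = 0.26.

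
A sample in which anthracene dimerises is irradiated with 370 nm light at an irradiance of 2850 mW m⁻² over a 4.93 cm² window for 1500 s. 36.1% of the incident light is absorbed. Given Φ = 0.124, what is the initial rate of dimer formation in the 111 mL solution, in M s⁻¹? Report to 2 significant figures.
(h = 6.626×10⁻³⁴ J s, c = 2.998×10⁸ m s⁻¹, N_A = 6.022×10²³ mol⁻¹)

1.8×10⁻⁹ M s⁻¹

Photon energy at 370 nm: hc/λ = (6.626×10⁻³⁴)(2.998×10⁸)/(370×10⁻⁹) = 5.369×10⁻¹⁹ J.
Energy delivered: (2850 mW m⁻²)(4.93×10⁻⁴ m²)(1500 s) = 2.108 J.
Photons incident: 2.108 / 5.369×10⁻¹⁹ = 3.926×10¹⁸, i.e. 3.926×10¹⁸/6.022×10²³ = 6.519×10⁻⁶ mol.
Photons absorbed: 0.361 × 6.519×10⁻⁶ = 2.353×10⁻⁶ mol.
Product formed: 0.124 × 2.353×10⁻⁶ = 2.918×10⁻⁷ mol.
Rate: 2.918×10⁻⁷ mol / (1500 s × 0.111 L) = 1.8×10⁻⁹ M s⁻¹.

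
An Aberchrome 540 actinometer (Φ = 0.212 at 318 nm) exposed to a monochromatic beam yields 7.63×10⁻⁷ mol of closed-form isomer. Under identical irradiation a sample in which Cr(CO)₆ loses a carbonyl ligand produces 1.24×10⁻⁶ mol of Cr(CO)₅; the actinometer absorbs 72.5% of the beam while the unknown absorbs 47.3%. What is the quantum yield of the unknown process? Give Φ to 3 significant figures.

Photons absorbed by the actinometer: 7.63×10⁻⁷ / 0.212 = 3.599×10⁻⁶ mol.
Incident flux: 3.599×10⁻⁶ / 0.725 = 4.964×10⁻⁶ einstein.
Absorbed by unknown: 0.473 × 4.964×10⁻⁶ = 2.348×10⁻⁶ mol.
Φ(unknown) = 1.24×10⁻⁶ / 2.348×10⁻⁶ = 0.528.

Φ = 0.528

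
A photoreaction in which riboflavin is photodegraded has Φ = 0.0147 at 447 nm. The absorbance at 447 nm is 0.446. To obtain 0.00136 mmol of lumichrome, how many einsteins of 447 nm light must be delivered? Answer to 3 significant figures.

1.44e-4 einstein

Product: 0.00136 mmol = 1.36e-6 mol.
Photons that must be absorbed: 1.36e-6 / 0.0147 = 9.252e-5 mol.
Fraction absorbed: 1 − 10^(−0.446) = 0.6419.
Incident photons needed: 9.252e-5 / 0.6419 = 1.441e-4 mol.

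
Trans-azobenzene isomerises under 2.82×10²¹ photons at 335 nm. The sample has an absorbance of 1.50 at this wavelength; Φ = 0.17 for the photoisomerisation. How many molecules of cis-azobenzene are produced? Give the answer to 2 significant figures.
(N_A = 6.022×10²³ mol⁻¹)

Moles of photons: 2.82×10²¹ / 6.022×10²³ = 0.004683 mol.
Fraction absorbed: 1 − 10^(−1.50) = 0.9684.
Photons absorbed: 0.9684 × 0.004683 = 0.004535 mol.
Product: Φ × n_abs = 0.17 × 0.004535 = 7.710×10⁻⁴ mol.
As a count: 7.710×10⁻⁴ × 6.022×10²³ = 4.6×10²⁰.

4.6×10²⁰ molecules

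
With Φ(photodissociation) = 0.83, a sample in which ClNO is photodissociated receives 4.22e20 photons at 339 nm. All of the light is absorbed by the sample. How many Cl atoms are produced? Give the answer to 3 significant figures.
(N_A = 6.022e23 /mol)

Moles of photons: 4.22e20 / 6.022e23 = 7.008e-4 mol.
Product: Φ × n_abs = 0.83 × 7.008e-4 = 5.817e-4 mol.
As a count: 5.817e-4 × 6.022e23 = 3.50e20.

3.50e20 atoms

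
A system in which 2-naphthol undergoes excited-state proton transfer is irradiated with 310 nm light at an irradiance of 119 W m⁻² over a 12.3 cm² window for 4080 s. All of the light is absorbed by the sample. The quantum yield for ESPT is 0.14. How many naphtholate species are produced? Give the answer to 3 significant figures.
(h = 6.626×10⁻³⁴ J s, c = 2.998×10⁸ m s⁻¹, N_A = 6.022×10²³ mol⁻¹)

Photon energy at 310 nm: hc/λ = (6.626×10⁻³⁴)(2.998×10⁸)/(310×10⁻⁹) = 6.408×10⁻¹⁹ J.
Energy delivered: (119 W m⁻²)(12.3×10⁻⁴ m²)(4080 s) = 597.2 J.
Photons incident: 597.2 / 6.408×10⁻¹⁹ = 9.320×10²⁰, i.e. 9.320×10²⁰/6.022×10²³ = 0.001548 mol.
Product: Φ × n_abs = 0.14 × 0.001548 = 2.167×10⁻⁴ mol.
As a count: 2.167×10⁻⁴ × 6.022×10²³ = 1.30×10²⁰.

1.30×10²⁰ species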